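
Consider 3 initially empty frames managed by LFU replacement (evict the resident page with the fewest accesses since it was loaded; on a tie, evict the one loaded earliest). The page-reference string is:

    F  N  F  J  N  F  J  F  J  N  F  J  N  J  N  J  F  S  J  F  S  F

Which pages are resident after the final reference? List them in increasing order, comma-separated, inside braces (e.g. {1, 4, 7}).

F: fault, frames [F]
N: fault, frames [F, N]
F: hit
J: fault, frames [F, N, J]
N: hit
F: hit
J: hit
F: hit
J: hit
N: hit
F: hit
J: hit
N: hit
J: hit
N: hit
J: hit
F: hit
S: fault, evict N, frames [F, J, S]
J: hit
F: hit
S: hit
F: hit

{F, J, S}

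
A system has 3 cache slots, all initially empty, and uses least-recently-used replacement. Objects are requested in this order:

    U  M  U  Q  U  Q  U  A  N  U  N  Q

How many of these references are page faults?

6

U -> fault, frames (U)
M -> fault, frames (U M)
U -> hit
Q -> fault, frames (M U Q)
U -> hit
Q -> hit
U -> hit
A -> fault, evict M, frames (Q U A)
N -> fault, evict Q, frames (U A N)
U -> hit
N -> hit
Q -> fault, evict A, frames (U N Q)
Page faults: 6.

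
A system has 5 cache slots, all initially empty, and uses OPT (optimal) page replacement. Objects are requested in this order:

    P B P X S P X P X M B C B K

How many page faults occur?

P → miss, frames [P]
B → miss, frames [P, B]
P → hit
X → miss, frames [P, B, X]
S → miss, frames [P, B, X, S]
P → hit
X → hit
P → hit
X → hit
M → miss, frames [P, B, X, S, M]
B → hit
C → miss, evict M, frames [P, B, X, S, C]
B → hit
K → miss, evict C, frames [P, B, X, S, K]
Page faults: 7.

7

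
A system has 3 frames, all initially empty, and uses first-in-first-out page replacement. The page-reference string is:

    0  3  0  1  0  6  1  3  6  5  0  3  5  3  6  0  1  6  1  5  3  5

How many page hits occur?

11

0 -> fault, frames (0)
3 -> fault, frames (0 3)
0 -> hit
1 -> fault, frames (0 3 1)
0 -> hit
6 -> fault, evict 0, frames (3 1 6)
1 -> hit
3 -> hit
6 -> hit
5 -> fault, evict 3, frames (1 6 5)
0 -> fault, evict 1, frames (6 5 0)
3 -> fault, evict 6, frames (5 0 3)
5 -> hit
3 -> hit
6 -> fault, evict 5, frames (0 3 6)
0 -> hit
1 -> fault, evict 0, frames (3 6 1)
6 -> hit
1 -> hit
5 -> fault, evict 3, frames (6 1 5)
3 -> fault, evict 6, frames (1 5 3)
5 -> hit
Hits: 11.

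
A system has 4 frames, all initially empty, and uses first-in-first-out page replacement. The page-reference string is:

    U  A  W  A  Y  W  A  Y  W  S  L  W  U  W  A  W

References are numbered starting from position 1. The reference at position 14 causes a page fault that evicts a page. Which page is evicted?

pos 1: U: fault, frames {U}
pos 2: A: fault, frames {U,A}
pos 3: W: fault, frames {U,A,W}
pos 4: A: hit
pos 5: Y: fault, frames {U,A,W,Y}
pos 6: W: hit
pos 7: A: hit
pos 8: Y: hit
pos 9: W: hit
pos 10: S: fault, evict U, frames {A,W,Y,S}
pos 11: L: fault, evict A, frames {W,Y,S,L}
pos 12: W: hit
pos 13: U: fault, evict W, frames {Y,S,L,U}
pos 14: W: fault, evict Y, frames {S,L,U,W}
At position 14, page Y is evicted.

Y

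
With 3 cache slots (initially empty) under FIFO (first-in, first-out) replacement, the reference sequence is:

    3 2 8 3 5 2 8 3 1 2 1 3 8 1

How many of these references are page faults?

8

3 -> miss, frames (3)
2 -> miss, frames (3 2)
8 -> miss, frames (3 2 8)
3 -> hit
5 -> miss, evict 3, frames (2 8 5)
2 -> hit
8 -> hit
3 -> miss, evict 2, frames (8 5 3)
1 -> miss, evict 8, frames (5 3 1)
2 -> miss, evict 5, frames (3 1 2)
1 -> hit
3 -> hit
8 -> miss, evict 3, frames (1 2 8)
1 -> hit
Page faults: 8.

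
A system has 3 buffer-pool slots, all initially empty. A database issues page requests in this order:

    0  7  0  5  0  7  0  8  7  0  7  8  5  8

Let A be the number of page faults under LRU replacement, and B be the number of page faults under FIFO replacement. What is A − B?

Under LRU: F F . F . . . F . . . . F . → 5 faults.
Under FIFO: F F . F . . . F . F F . F F → 8 faults.
A − B = 5 − 8 = -3.

-3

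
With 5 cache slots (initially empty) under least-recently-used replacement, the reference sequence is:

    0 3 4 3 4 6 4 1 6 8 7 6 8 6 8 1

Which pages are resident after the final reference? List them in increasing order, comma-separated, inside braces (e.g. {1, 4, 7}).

0 → fault, frames (0)
3 → fault, frames (0 3)
4 → fault, frames (0 3 4)
3 → hit
4 → hit
6 → fault, frames (0 3 4 6)
4 → hit
1 → fault, frames (0 3 6 4 1)
6 → hit
8 → fault, evict 0, frames (3 4 1 6 8)
7 → fault, evict 3, frames (4 1 6 8 7)
6 → hit
8 → hit
6 → hit
8 → hit
1 → hit

{1, 4, 6, 7, 8}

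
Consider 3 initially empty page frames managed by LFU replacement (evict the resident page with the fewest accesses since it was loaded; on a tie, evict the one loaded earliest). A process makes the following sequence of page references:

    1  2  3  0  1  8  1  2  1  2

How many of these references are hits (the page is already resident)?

1: fault, frames (1)
2: fault, frames (1 2)
3: fault, frames (1 2 3)
0: fault, evict 1, frames (2 3 0)
1: fault, evict 2, frames (3 0 1)
8: fault, evict 3, frames (0 1 8)
1: hit
2: fault, evict 0, frames (1 8 2)
1: hit
2: hit
Hits: 3.

3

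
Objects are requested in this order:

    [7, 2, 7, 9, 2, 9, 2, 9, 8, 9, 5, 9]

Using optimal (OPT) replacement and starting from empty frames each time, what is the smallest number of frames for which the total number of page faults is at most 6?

2

f=1: 12 faults
f=2: 5 faults
f=3: 5 faults
f=4: 5 faults
f=5: 5 faults
Smallest f with faults ≤ 6 is 2.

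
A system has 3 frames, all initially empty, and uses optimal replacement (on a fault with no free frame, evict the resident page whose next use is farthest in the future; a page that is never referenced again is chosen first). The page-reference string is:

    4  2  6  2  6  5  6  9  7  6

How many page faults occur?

6

4 -> miss, frames {4}
2 -> miss, frames {4,2}
6 -> miss, frames {4,2,6}
2 -> hit
6 -> hit
5 -> miss, evict 2, frames {4,6,5}
6 -> hit
9 -> miss, evict 5, frames {4,6,9}
7 -> miss, evict 9, frames {4,6,7}
6 -> hit
Page faults: 6.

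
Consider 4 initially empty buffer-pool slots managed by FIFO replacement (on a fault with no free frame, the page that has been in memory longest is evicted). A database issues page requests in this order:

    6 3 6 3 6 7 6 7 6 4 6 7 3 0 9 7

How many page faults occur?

6: fault, frames {6}
3: fault, frames {6,3}
6: hit
3: hit
6: hit
7: fault, frames {6,3,7}
6: hit
7: hit
6: hit
4: fault, frames {6,3,7,4}
6: hit
7: hit
3: hit
0: fault, evict 6, frames {3,7,4,0}
9: fault, evict 3, frames {7,4,0,9}
7: hit
Page faults: 6.

6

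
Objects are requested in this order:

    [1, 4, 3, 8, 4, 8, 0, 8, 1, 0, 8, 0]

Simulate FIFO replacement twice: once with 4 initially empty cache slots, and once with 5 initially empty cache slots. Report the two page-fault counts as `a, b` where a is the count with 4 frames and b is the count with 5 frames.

4 frames: F F F F . . F . F . . . → 6 faults.
5 frames: F F F F . . F . . . . . → 5 faults.
5 < 6: adding a frame reduced faults, as is typical.

6, 5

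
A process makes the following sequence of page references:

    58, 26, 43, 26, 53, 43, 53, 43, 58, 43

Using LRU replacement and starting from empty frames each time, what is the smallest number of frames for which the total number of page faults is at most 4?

4

f=1: 10 faults
f=2: 6 faults
f=3: 5 faults
f=4: 4 faults
Smallest f with faults ≤ 4 is 4.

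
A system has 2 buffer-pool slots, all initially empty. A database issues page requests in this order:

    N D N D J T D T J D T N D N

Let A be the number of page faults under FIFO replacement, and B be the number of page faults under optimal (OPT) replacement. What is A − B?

Under FIFO: F F . . F F F . F . F F F . → 9 faults.
Under OPT: F F . . F F . . F . F F . . → 7 faults.
A − B = 9 − 7 = 2.

2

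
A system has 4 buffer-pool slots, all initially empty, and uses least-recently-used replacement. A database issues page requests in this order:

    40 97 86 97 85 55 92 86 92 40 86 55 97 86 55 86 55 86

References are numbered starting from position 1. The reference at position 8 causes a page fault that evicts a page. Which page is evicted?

pos 1: 40 → fault, frames (40)
pos 2: 97 → fault, frames (40 97)
pos 3: 86 → fault, frames (40 97 86)
pos 4: 97 → hit
pos 5: 85 → fault, frames (40 86 97 85)
pos 6: 55 → fault, evict 40, frames (86 97 85 55)
pos 7: 92 → fault, evict 86, frames (97 85 55 92)
pos 8: 86 → fault, evict 97, frames (85 55 92 86)
At position 8, page 97 is evicted.

97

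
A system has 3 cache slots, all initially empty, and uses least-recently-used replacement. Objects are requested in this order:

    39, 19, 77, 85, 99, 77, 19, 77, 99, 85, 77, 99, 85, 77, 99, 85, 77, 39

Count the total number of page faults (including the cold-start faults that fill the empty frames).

39 -> miss, frames {39}
19 -> miss, frames {39,19}
77 -> miss, frames {39,19,77}
85 -> miss, evict 39, frames {19,77,85}
99 -> miss, evict 19, frames {77,85,99}
77 -> hit
19 -> miss, evict 85, frames {99,77,19}
77 -> hit
99 -> hit
85 -> miss, evict 19, frames {77,99,85}
77 -> hit
99 -> hit
85 -> hit
77 -> hit
99 -> hit
85 -> hit
77 -> hit
39 -> miss, evict 99, frames {85,77,39}
Page faults: 8.

8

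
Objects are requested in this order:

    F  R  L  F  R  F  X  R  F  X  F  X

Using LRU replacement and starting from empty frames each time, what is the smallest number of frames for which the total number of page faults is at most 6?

f=1: 12 faults
f=2: 9 faults
f=3: 4 faults
f=4: 4 faults
Smallest f with faults ≤ 6 is 3.

3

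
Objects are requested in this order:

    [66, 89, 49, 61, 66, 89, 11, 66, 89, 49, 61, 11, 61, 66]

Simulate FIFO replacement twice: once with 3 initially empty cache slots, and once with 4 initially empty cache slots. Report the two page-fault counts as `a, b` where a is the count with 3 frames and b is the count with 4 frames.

3 frames: F F F F F F F . . F F . . F → 10 faults.
4 frames: F F F F . . F F F F F F . F → 11 faults.
11 > 10: adding a frame increased faults — Belady's anomaly.

10, 11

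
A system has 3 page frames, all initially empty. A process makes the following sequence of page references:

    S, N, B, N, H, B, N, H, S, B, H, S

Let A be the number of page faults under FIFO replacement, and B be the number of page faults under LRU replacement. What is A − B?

-1

Under FIFO: F F F . F . . . F . . . → 5 faults.
Under LRU: F F F . F . . . F F . . → 6 faults.
A − B = 5 − 6 = -1.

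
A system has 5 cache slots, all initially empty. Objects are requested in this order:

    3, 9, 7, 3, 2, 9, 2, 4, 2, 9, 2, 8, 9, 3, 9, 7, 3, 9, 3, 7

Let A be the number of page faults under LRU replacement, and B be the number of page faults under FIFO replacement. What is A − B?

-2

Under LRU: F F F . F . . F . . . F . . . F . . . . → 7 faults.
Under FIFO: F F F . F . . F . . . F . F F F . . . . → 9 faults.
A − B = 7 − 9 = -2.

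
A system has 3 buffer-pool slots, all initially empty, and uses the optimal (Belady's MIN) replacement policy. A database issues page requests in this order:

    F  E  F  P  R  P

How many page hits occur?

2

F: miss, frames (F)
E: miss, frames (F E)
F: hit
P: miss, frames (F E P)
R: miss, evict E, frames (F P R)
P: hit
Hits: 2.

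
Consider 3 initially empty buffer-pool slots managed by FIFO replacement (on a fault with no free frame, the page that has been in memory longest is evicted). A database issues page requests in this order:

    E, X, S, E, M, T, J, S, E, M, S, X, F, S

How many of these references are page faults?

E: miss, frames [E]
X: miss, frames [E, X]
S: miss, frames [E, X, S]
E: hit
M: miss, evict E, frames [X, S, M]
T: miss, evict X, frames [S, M, T]
J: miss, evict S, frames [M, T, J]
S: miss, evict M, frames [T, J, S]
E: miss, evict T, frames [J, S, E]
M: miss, evict J, frames [S, E, M]
S: hit
X: miss, evict S, frames [E, M, X]
F: miss, evict E, frames [M, X, F]
S: miss, evict M, frames [X, F, S]
Page faults: 12.

12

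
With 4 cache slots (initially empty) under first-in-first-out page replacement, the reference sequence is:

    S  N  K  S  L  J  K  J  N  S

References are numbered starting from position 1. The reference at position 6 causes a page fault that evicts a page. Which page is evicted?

pos 1: S: miss, frames (S)
pos 2: N: miss, frames (S N)
pos 3: K: miss, frames (S N K)
pos 4: S: hit
pos 5: L: miss, frames (S N K L)
pos 6: J: miss, evict S, frames (N K L J)
At position 6, page S is evicted.

S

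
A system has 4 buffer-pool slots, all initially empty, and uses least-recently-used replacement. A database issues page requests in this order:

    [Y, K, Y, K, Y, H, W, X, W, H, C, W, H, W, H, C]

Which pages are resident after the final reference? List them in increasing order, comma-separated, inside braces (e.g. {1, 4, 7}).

Y → fault, frames [Y]
K → fault, frames [Y, K]
Y → hit
K → hit
Y → hit
H → fault, frames [K, Y, H]
W → fault, frames [K, Y, H, W]
X → fault, evict K, frames [Y, H, W, X]
W → hit
H → hit
C → fault, evict Y, frames [X, W, H, C]
W → hit
H → hit
W → hit
H → hit
C → hit

{C, H, W, X}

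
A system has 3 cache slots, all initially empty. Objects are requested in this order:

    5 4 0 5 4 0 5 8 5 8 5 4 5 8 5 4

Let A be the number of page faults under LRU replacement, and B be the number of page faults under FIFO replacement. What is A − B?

-1

Under LRU: F F F . . . . F . . . F . . . . → 5 faults.
Under FIFO: F F F . . . . F F . . F . . . . → 6 faults.
A − B = 5 − 6 = -1.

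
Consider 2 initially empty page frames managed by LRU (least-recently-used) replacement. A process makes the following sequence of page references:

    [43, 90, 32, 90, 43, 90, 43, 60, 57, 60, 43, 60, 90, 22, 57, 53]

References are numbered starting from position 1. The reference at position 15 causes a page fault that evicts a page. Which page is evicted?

90

pos 1: 43: fault, frames (43)
pos 2: 90: fault, frames (43 90)
pos 3: 32: fault, evict 43, frames (90 32)
pos 4: 90: hit
pos 5: 43: fault, evict 32, frames (90 43)
pos 6: 90: hit
pos 7: 43: hit
pos 8: 60: fault, evict 90, frames (43 60)
pos 9: 57: fault, evict 43, frames (60 57)
pos 10: 60: hit
pos 11: 43: fault, evict 57, frames (60 43)
pos 12: 60: hit
pos 13: 90: fault, evict 43, frames (60 90)
pos 14: 22: fault, evict 60, frames (90 22)
pos 15: 57: fault, evict 90, frames (22 57)
At position 15, page 90 is evicted.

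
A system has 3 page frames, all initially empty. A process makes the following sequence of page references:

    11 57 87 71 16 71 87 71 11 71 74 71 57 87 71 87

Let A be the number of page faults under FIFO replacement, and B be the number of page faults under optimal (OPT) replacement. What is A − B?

2

Under FIFO: F F F F F . . . F . F F F F . . → 10 faults.
Under OPT: F F F F F . . . F . F . F . . . → 8 faults.
A − B = 10 − 8 = 2.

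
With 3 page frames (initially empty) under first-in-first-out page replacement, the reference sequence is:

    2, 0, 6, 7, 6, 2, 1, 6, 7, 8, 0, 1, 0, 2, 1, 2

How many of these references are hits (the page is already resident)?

4

2 → fault, frames {2}
0 → fault, frames {2,0}
6 → fault, frames {2,0,6}
7 → fault, evict 2, frames {0,6,7}
6 → hit
2 → fault, evict 0, frames {6,7,2}
1 → fault, evict 6, frames {7,2,1}
6 → fault, evict 7, frames {2,1,6}
7 → fault, evict 2, frames {1,6,7}
8 → fault, evict 1, frames {6,7,8}
0 → fault, evict 6, frames {7,8,0}
1 → fault, evict 7, frames {8,0,1}
0 → hit
2 → fault, evict 8, frames {0,1,2}
1 → hit
2 → hit
Hits: 4.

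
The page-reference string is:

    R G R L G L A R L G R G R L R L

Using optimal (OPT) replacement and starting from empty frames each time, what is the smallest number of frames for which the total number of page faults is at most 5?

f=1: 16 faults
f=2: 7 faults
f=3: 5 faults
f=4: 4 faults
Smallest f with faults ≤ 5 is 3.

3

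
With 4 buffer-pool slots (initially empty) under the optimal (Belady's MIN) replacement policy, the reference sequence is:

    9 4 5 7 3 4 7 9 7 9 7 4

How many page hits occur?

9 → miss, frames [9]
4 → miss, frames [9, 4]
5 → miss, frames [9, 4, 5]
7 → miss, frames [9, 4, 5, 7]
3 → miss, evict 5, frames [9, 4, 7, 3]
4 → hit
7 → hit
9 → hit
7 → hit
9 → hit
7 → hit
4 → hit
Hits: 7.

7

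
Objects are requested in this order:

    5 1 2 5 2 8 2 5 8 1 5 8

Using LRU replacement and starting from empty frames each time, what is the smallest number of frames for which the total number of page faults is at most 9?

f=1: 12 faults
f=2: 10 faults
f=3: 5 faults
f=4: 4 faults
Smallest f with faults ≤ 9 is 3.

3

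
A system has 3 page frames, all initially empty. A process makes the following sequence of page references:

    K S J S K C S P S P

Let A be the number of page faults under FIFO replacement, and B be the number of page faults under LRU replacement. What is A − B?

1

Under FIFO: F F F . . F . F F . → 6 faults.
Under LRU: F F F . . F . F . . → 5 faults.
A − B = 6 − 5 = 1.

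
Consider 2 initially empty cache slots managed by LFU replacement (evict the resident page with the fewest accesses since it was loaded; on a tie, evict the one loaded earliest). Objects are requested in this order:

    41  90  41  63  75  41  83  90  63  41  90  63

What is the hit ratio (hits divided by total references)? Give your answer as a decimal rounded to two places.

0.25

41 → miss, frames {41}
90 → miss, frames {41,90}
41 → hit
63 → miss, evict 90, frames {41,63}
75 → miss, evict 63, frames {41,75}
41 → hit
83 → miss, evict 75, frames {41,83}
90 → miss, evict 83, frames {41,90}
63 → miss, evict 90, frames {41,63}
41 → hit
90 → miss, evict 63, frames {41,90}
63 → miss, evict 90, frames {41,63}
Hits: 3 of 12 references → 3/12 = 0.2500.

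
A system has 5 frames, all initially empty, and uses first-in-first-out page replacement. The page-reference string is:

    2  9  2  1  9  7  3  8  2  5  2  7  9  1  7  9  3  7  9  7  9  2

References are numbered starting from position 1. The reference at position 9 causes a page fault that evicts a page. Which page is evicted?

pos 1: 2 → miss, frames [2]
pos 2: 9 → miss, frames [2, 9]
pos 3: 2 → hit
pos 4: 1 → miss, frames [2, 9, 1]
pos 5: 9 → hit
pos 6: 7 → miss, frames [2, 9, 1, 7]
pos 7: 3 → miss, frames [2, 9, 1, 7, 3]
pos 8: 8 → miss, evict 2, frames [9, 1, 7, 3, 8]
pos 9: 2 → miss, evict 9, frames [1, 7, 3, 8, 2]
At position 9, page 9 is evicted.

9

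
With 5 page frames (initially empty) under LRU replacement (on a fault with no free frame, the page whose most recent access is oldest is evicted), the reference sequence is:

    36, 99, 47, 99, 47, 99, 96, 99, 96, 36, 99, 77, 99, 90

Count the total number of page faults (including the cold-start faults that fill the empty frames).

6

36 → fault, frames {36}
99 → fault, frames {36,99}
47 → fault, frames {36,99,47}
99 → hit
47 → hit
99 → hit
96 → fault, frames {36,47,99,96}
99 → hit
96 → hit
36 → hit
99 → hit
77 → fault, frames {47,96,36,99,77}
99 → hit
90 → fault, evict 47, frames {96,36,77,99,90}
Page faults: 6.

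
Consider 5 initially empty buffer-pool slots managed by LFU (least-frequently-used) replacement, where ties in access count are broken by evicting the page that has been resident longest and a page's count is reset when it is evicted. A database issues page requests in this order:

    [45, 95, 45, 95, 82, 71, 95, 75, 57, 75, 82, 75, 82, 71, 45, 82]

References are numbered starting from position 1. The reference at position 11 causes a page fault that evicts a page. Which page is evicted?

71

pos 1: 45: fault, frames (45)
pos 2: 95: fault, frames (45 95)
pos 3: 45: hit
pos 4: 95: hit
pos 5: 82: fault, frames (45 95 82)
pos 6: 71: fault, frames (45 95 82 71)
pos 7: 95: hit
pos 8: 75: fault, frames (45 95 82 71 75)
pos 9: 57: fault, evict 82, frames (45 95 71 75 57)
pos 10: 75: hit
pos 11: 82: fault, evict 71, frames (45 95 75 57 82)
At position 11, page 71 is evicted.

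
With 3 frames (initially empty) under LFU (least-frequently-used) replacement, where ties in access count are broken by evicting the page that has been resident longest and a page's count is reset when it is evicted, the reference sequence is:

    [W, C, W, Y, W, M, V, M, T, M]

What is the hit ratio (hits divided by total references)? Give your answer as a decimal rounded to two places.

0.40

W: miss, frames {W}
C: miss, frames {W,C}
W: hit
Y: miss, frames {W,C,Y}
W: hit
M: miss, evict C, frames {W,Y,M}
V: miss, evict Y, frames {W,M,V}
M: hit
T: miss, evict V, frames {W,M,T}
M: hit
Hits: 4 of 10 references → 4/10 = 0.4000.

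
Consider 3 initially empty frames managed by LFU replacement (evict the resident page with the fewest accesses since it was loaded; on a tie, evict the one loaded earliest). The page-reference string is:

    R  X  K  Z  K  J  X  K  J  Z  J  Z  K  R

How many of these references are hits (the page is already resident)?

6

R: fault, frames (R)
X: fault, frames (R X)
K: fault, frames (R X K)
Z: fault, evict R, frames (X K Z)
K: hit
J: fault, evict X, frames (K Z J)
X: fault, evict Z, frames (K J X)
K: hit
J: hit
Z: fault, evict X, frames (K J Z)
J: hit
Z: hit
K: hit
R: fault, evict Z, frames (K J R)
Hits: 6.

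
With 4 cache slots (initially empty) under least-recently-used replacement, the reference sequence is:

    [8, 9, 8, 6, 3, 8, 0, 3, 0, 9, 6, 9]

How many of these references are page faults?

8: fault, frames (8)
9: fault, frames (8 9)
8: hit
6: fault, frames (9 8 6)
3: fault, frames (9 8 6 3)
8: hit
0: fault, evict 9, frames (6 3 8 0)
3: hit
0: hit
9: fault, evict 6, frames (8 3 0 9)
6: fault, evict 8, frames (3 0 9 6)
9: hit
Page faults: 7.

7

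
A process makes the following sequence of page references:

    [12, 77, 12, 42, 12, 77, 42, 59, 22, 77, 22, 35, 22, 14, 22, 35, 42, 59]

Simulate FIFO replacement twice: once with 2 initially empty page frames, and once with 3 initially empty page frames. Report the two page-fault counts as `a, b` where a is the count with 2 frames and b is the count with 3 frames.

2 frames: F F . F F F F F F F . F F F . F F F → 15 faults.
3 frames: F F . F . . . F F F . F . F F . F F → 11 faults.
11 < 15: adding a frame reduced faults, as is typical.

15, 11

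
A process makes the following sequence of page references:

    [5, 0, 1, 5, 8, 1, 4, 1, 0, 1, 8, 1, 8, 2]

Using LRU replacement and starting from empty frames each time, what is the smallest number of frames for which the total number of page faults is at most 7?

4

f=1: 14 faults
f=2: 10 faults
f=3: 8 faults
f=4: 7 faults
f=5: 6 faults
f=6: 6 faults
Smallest f with faults ≤ 7 is 4.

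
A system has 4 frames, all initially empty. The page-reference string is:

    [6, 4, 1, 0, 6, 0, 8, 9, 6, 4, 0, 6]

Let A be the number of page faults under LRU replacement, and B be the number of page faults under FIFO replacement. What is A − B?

Under LRU: F F F F . . F F . F F . → 8 faults.
Under FIFO: F F F F . . F F F F F . → 9 faults.
A − B = 8 − 9 = -1.

-1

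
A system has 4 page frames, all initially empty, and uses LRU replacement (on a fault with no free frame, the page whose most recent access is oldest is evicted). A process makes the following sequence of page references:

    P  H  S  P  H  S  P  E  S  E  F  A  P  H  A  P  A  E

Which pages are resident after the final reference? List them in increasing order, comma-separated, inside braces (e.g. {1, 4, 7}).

P -> miss, frames [P]
H -> miss, frames [P, H]
S -> miss, frames [P, H, S]
P -> hit
H -> hit
S -> hit
P -> hit
E -> miss, frames [H, S, P, E]
S -> hit
E -> hit
F -> miss, evict H, frames [P, S, E, F]
A -> miss, evict P, frames [S, E, F, A]
P -> miss, evict S, frames [E, F, A, P]
H -> miss, evict E, frames [F, A, P, H]
A -> hit
P -> hit
A -> hit
E -> miss, evict F, frames [H, P, A, E]

{A, E, H, P}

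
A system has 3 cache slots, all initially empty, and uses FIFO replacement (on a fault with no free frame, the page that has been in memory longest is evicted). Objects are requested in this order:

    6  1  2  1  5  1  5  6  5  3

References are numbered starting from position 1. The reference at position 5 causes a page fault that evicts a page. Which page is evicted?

6

pos 1: 6 -> fault, frames (6)
pos 2: 1 -> fault, frames (6 1)
pos 3: 2 -> fault, frames (6 1 2)
pos 4: 1 -> hit
pos 5: 5 -> fault, evict 6, frames (1 2 5)
At position 5, page 6 is evicted.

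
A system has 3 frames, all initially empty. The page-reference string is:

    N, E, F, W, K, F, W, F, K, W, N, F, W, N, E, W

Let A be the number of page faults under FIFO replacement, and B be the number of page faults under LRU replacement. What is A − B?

1

Under FIFO: F F F F F . . . . . F F F . F . → 9 faults.
Under LRU: F F F F F . . . . . F F . . F . → 8 faults.
A − B = 9 − 8 = 1.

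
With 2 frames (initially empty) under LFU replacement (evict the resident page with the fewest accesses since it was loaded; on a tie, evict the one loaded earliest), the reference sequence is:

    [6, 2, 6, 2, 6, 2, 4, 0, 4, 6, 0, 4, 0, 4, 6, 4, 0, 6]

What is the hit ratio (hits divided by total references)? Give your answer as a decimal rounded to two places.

6: miss, frames (6)
2: miss, frames (6 2)
6: hit
2: hit
6: hit
2: hit
4: miss, evict 6, frames (2 4)
0: miss, evict 4, frames (2 0)
4: miss, evict 0, frames (2 4)
6: miss, evict 4, frames (2 6)
0: miss, evict 6, frames (2 0)
4: miss, evict 0, frames (2 4)
0: miss, evict 4, frames (2 0)
4: miss, evict 0, frames (2 4)
6: miss, evict 4, frames (2 6)
4: miss, evict 6, frames (2 4)
0: miss, evict 4, frames (2 0)
6: miss, evict 0, frames (2 6)
Hits: 4 of 18 references → 4/18 = 0.2222.

0.22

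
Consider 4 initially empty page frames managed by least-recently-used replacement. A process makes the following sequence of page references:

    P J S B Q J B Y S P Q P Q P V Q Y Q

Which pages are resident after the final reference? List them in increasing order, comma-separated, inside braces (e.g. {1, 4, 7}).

{P, Q, V, Y}

P -> miss, frames (P)
J -> miss, frames (P J)
S -> miss, frames (P J S)
B -> miss, frames (P J S B)
Q -> miss, evict P, frames (J S B Q)
J -> hit
B -> hit
Y -> miss, evict S, frames (Q J B Y)
S -> miss, evict Q, frames (J B Y S)
P -> miss, evict J, frames (B Y S P)
Q -> miss, evict B, frames (Y S P Q)
P -> hit
Q -> hit
P -> hit
V -> miss, evict Y, frames (S Q P V)
Q -> hit
Y -> miss, evict S, frames (P V Q Y)
Q -> hit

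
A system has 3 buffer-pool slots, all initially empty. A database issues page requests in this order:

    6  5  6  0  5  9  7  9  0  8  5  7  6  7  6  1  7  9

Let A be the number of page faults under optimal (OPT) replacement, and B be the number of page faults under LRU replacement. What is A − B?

-3

Under OPT: F F . F . F F . . F F . F . . F . . → 9 faults.
Under LRU: F F . F . F F . F F F F F . . F . F → 12 faults.
A − B = 9 − 12 = -3.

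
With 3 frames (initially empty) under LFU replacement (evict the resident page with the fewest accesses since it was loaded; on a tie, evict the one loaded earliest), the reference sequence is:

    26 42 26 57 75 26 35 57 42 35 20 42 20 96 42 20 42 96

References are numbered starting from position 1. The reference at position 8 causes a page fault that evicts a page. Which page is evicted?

75

pos 1: 26: miss, frames {26}
pos 2: 42: miss, frames {26,42}
pos 3: 26: hit
pos 4: 57: miss, frames {26,42,57}
pos 5: 75: miss, evict 42, frames {26,57,75}
pos 6: 26: hit
pos 7: 35: miss, evict 57, frames {26,75,35}
pos 8: 57: miss, evict 75, frames {26,35,57}
At position 8, page 75 is evicted.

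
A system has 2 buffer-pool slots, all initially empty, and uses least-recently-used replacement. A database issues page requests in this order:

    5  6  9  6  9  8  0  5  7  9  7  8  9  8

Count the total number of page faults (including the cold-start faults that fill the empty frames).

5: fault, frames {5}
6: fault, frames {5,6}
9: fault, evict 5, frames {6,9}
6: hit
9: hit
8: fault, evict 6, frames {9,8}
0: fault, evict 9, frames {8,0}
5: fault, evict 8, frames {0,5}
7: fault, evict 0, frames {5,7}
9: fault, evict 5, frames {7,9}
7: hit
8: fault, evict 9, frames {7,8}
9: fault, evict 7, frames {8,9}
8: hit
Page faults: 10.

10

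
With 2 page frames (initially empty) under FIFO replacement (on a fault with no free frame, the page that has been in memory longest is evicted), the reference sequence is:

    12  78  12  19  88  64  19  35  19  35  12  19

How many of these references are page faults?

9

12 → miss, frames {12}
78 → miss, frames {12,78}
12 → hit
19 → miss, evict 12, frames {78,19}
88 → miss, evict 78, frames {19,88}
64 → miss, evict 19, frames {88,64}
19 → miss, evict 88, frames {64,19}
35 → miss, evict 64, frames {19,35}
19 → hit
35 → hit
12 → miss, evict 19, frames {35,12}
19 → miss, evict 35, frames {12,19}
Page faults: 9.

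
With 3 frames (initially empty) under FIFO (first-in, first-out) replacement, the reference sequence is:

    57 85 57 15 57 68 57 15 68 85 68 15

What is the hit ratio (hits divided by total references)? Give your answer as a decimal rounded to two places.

0.42

57 → miss, frames [57]
85 → miss, frames [57, 85]
57 → hit
15 → miss, frames [57, 85, 15]
57 → hit
68 → miss, evict 57, frames [85, 15, 68]
57 → miss, evict 85, frames [15, 68, 57]
15 → hit
68 → hit
85 → miss, evict 15, frames [68, 57, 85]
68 → hit
15 → miss, evict 68, frames [57, 85, 15]
Hits: 5 of 12 references → 5/12 = 0.4167.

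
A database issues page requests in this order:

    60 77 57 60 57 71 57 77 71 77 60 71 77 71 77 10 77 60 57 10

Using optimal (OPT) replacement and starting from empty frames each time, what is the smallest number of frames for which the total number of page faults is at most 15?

2

f=1: 20 faults
f=2: 10 faults
f=3: 7 faults
f=4: 5 faults
f=5: 5 faults
Smallest f with faults ≤ 15 is 2.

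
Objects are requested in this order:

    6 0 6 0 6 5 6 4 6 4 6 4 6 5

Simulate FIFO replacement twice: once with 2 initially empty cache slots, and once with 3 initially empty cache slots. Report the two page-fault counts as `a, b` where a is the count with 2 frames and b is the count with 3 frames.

2 frames: F F . . . F F F . . . . . F → 6 faults.
3 frames: F F . . . F . F F . . . . . → 5 faults.
5 < 6: adding a frame reduced faults, as is typical.

6, 5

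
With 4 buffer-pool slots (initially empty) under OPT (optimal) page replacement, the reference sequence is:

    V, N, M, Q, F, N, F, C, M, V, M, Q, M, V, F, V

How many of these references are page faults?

V: miss, frames (V)
N: miss, frames (V N)
M: miss, frames (V N M)
Q: miss, frames (V N M Q)
F: miss, evict Q, frames (V N M F)
N: hit
F: hit
C: miss, evict N, frames (V M F C)
M: hit
V: hit
M: hit
Q: miss, evict C, frames (V M F Q)
M: hit
V: hit
F: hit
V: hit
Page faults: 7.

7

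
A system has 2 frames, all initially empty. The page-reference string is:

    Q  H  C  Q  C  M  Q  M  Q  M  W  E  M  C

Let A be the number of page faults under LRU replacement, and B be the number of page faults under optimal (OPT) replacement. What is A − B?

Under LRU: F F F F . F F . . . F F F F → 10 faults.
Under OPT: F F F . . F . . . . F F . F → 7 faults.
A − B = 10 − 7 = 3.

3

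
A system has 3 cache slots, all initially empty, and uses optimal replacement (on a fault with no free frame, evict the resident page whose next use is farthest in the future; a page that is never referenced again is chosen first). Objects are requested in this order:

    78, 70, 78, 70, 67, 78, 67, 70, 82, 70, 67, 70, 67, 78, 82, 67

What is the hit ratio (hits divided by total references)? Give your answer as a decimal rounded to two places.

0.69

78: fault, frames [78]
70: fault, frames [78, 70]
78: hit
70: hit
67: fault, frames [78, 70, 67]
78: hit
67: hit
70: hit
82: fault, evict 78, frames [70, 67, 82]
70: hit
67: hit
70: hit
67: hit
78: fault, evict 70, frames [67, 82, 78]
82: hit
67: hit
Hits: 11 of 16 references → 11/16 = 0.6875.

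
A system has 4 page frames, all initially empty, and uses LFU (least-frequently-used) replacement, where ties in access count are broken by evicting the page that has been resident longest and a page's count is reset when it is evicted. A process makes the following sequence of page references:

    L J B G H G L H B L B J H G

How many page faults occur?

L: fault, frames [L]
J: fault, frames [L, J]
B: fault, frames [L, J, B]
G: fault, frames [L, J, B, G]
H: fault, evict L, frames [J, B, G, H]
G: hit
L: fault, evict J, frames [B, G, H, L]
H: hit
B: hit
L: hit
B: hit
J: fault, evict G, frames [B, H, L, J]
H: hit
G: fault, evict J, frames [B, H, L, G]
Page faults: 8.

8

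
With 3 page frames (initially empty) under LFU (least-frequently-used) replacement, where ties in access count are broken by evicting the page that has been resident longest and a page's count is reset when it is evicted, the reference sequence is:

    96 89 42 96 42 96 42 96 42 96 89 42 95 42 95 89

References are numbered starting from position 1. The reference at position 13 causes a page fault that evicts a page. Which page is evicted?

89

pos 1: 96: fault, frames {96}
pos 2: 89: fault, frames {96,89}
pos 3: 42: fault, frames {96,89,42}
pos 4: 96: hit
pos 5: 42: hit
pos 6: 96: hit
pos 7: 42: hit
pos 8: 96: hit
pos 9: 42: hit
pos 10: 96: hit
pos 11: 89: hit
pos 12: 42: hit
pos 13: 95: fault, evict 89, frames {96,42,95}
At position 13, page 89 is evicted.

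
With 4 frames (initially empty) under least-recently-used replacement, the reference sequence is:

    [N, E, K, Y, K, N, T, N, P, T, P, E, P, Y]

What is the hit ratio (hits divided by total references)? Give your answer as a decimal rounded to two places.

N: miss, frames {N}
E: miss, frames {N,E}
K: miss, frames {N,E,K}
Y: miss, frames {N,E,K,Y}
K: hit
N: hit
T: miss, evict E, frames {Y,K,N,T}
N: hit
P: miss, evict Y, frames {K,T,N,P}
T: hit
P: hit
E: miss, evict K, frames {N,T,P,E}
P: hit
Y: miss, evict N, frames {T,E,P,Y}
Hits: 6 of 14 references → 6/14 = 0.4286.

0.43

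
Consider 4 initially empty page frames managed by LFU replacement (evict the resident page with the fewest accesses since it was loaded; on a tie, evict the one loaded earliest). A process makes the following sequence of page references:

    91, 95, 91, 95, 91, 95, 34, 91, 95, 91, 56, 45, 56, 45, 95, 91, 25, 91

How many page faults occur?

91: miss, frames {91}
95: miss, frames {91,95}
91: hit
95: hit
91: hit
95: hit
34: miss, frames {91,95,34}
91: hit
95: hit
91: hit
56: miss, frames {91,95,34,56}
45: miss, evict 34, frames {91,95,56,45}
56: hit
45: hit
95: hit
91: hit
25: miss, evict 56, frames {91,95,45,25}
91: hit
Page faults: 6.

6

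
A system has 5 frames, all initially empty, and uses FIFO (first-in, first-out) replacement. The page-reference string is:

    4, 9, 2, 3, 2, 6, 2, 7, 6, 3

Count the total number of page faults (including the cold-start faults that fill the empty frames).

6

4 → fault, frames [4]
9 → fault, frames [4, 9]
2 → fault, frames [4, 9, 2]
3 → fault, frames [4, 9, 2, 3]
2 → hit
6 → fault, frames [4, 9, 2, 3, 6]
2 → hit
7 → fault, evict 4, frames [9, 2, 3, 6, 7]
6 → hit
3 → hit
Page faults: 6.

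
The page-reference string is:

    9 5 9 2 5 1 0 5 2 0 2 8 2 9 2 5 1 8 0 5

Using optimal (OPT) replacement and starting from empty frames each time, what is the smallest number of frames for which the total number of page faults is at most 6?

f=1: 20 faults
f=2: 12 faults
f=3: 10 faults
f=4: 8 faults
f=5: 7 faults
f=6: 6 faults
Smallest f with faults ≤ 6 is 6.

6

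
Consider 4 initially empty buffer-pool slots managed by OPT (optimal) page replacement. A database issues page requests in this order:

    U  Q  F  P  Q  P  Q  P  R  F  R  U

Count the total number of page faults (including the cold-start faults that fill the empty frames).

5

U: fault, frames [U]
Q: fault, frames [U, Q]
F: fault, frames [U, Q, F]
P: fault, frames [U, Q, F, P]
Q: hit
P: hit
Q: hit
P: hit
R: fault, evict P, frames [U, Q, F, R]
F: hit
R: hit
U: hit
Page faults: 5.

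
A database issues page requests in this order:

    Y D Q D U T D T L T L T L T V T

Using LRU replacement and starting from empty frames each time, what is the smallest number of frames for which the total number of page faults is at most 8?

2

f=1: 16 faults
f=2: 8 faults
f=3: 7 faults
f=4: 7 faults
f=5: 7 faults
f=6: 7 faults
f=7: 7 faults
Smallest f with faults ≤ 8 is 2.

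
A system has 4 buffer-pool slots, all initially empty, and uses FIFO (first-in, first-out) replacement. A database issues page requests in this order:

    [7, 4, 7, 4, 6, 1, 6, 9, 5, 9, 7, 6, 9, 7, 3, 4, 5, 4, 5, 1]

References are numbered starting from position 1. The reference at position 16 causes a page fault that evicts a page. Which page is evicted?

5

pos 1: 7 -> fault, frames {7}
pos 2: 4 -> fault, frames {7,4}
pos 3: 7 -> hit
pos 4: 4 -> hit
pos 5: 6 -> fault, frames {7,4,6}
pos 6: 1 -> fault, frames {7,4,6,1}
pos 7: 6 -> hit
pos 8: 9 -> fault, evict 7, frames {4,6,1,9}
pos 9: 5 -> fault, evict 4, frames {6,1,9,5}
pos 10: 9 -> hit
pos 11: 7 -> fault, evict 6, frames {1,9,5,7}
pos 12: 6 -> fault, evict 1, frames {9,5,7,6}
pos 13: 9 -> hit
pos 14: 7 -> hit
pos 15: 3 -> fault, evict 9, frames {5,7,6,3}
pos 16: 4 -> fault, evict 5, frames {7,6,3,4}
At position 16, page 5 is evicted.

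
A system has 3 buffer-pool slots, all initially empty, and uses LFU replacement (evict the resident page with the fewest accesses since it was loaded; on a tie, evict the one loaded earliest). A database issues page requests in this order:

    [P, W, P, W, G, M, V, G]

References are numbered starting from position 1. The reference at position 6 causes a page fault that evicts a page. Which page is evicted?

G

pos 1: P → fault, frames (P)
pos 2: W → fault, frames (P W)
pos 3: P → hit
pos 4: W → hit
pos 5: G → fault, frames (P W G)
pos 6: M → fault, evict G, frames (P W M)
At position 6, page G is evicted.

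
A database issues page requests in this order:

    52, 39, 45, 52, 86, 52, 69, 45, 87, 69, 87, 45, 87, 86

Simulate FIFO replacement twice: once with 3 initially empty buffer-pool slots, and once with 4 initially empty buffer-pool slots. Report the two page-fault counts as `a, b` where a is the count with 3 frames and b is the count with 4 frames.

9, 6

3 frames: F F F . F F F F F . . . . F → 9 faults.
4 frames: F F F . F . F . F . . . . . → 6 faults.
6 < 9: adding a frame reduced faults, as is typical.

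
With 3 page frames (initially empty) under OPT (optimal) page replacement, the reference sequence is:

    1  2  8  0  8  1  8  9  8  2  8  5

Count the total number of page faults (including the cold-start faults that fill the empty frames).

7

1 -> miss, frames [1]
2 -> miss, frames [1, 2]
8 -> miss, frames [1, 2, 8]
0 -> miss, evict 2, frames [1, 8, 0]
8 -> hit
1 -> hit
8 -> hit
9 -> miss, evict 0, frames [1, 8, 9]
8 -> hit
2 -> miss, evict 9, frames [1, 8, 2]
8 -> hit
5 -> miss, evict 2, frames [1, 8, 5]
Page faults: 7.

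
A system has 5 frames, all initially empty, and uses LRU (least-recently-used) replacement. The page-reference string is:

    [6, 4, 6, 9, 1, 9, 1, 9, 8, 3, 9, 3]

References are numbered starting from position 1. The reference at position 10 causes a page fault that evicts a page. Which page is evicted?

4

pos 1: 6 -> miss, frames (6)
pos 2: 4 -> miss, frames (6 4)
pos 3: 6 -> hit
pos 4: 9 -> miss, frames (4 6 9)
pos 5: 1 -> miss, frames (4 6 9 1)
pos 6: 9 -> hit
pos 7: 1 -> hit
pos 8: 9 -> hit
pos 9: 8 -> miss, frames (4 6 1 9 8)
pos 10: 3 -> miss, evict 4, frames (6 1 9 8 3)
At position 10, page 4 is evicted.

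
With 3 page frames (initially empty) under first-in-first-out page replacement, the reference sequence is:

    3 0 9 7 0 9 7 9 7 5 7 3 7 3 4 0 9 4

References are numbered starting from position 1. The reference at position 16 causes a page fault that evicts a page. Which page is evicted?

5

pos 1: 3: miss, frames {3}
pos 2: 0: miss, frames {3,0}
pos 3: 9: miss, frames {3,0,9}
pos 4: 7: miss, evict 3, frames {0,9,7}
pos 5: 0: hit
pos 6: 9: hit
pos 7: 7: hit
pos 8: 9: hit
pos 9: 7: hit
pos 10: 5: miss, evict 0, frames {9,7,5}
pos 11: 7: hit
pos 12: 3: miss, evict 9, frames {7,5,3}
pos 13: 7: hit
pos 14: 3: hit
pos 15: 4: miss, evict 7, frames {5,3,4}
pos 16: 0: miss, evict 5, frames {3,4,0}
At position 16, page 5 is evicted.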